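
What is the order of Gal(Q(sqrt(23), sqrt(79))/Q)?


The 2 square roots of distinct primes are multiplicatively independent over Q,
so [K:Q] = 2^2 and Gal(K/Q) is isomorphic to (Z/2Z)^2.
|Gal| = 2^2 = 4

4


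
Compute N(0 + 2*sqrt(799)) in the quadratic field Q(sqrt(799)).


N(a + b*sqrt(d)) = a^2 - d*b^2
= (0)^2 - (799)*(2)^2
= 0 - 3196
= -3196

-3196


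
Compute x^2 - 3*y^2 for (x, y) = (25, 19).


x^2 - d*y^2
= 25^2 - 3*19^2
= 625 - 1083
= -458

-458


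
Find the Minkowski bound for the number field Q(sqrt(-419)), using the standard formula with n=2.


d = -419, d mod 4 = 1, so disc(K) = d = -419; |disc(K)| = 419
Imaginary quadratic field, so n = 2, s = r2 = 1, r1 = 0
M = (n!/n^n) * (4/pi)^s * sqrt(|disc(K)|) = (2!/2^2) * (4/pi)^1 * sqrt(419)
= 0.5 * 1.273240 * 20.469489
= 13.0313

13.0313


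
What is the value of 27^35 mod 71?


p = 71 is prime and the exponent is (p-1)/2 = 35, so by Euler's criterion 27^35 = (27/71) = +1 or -1 mod 71.
Compute by square-and-multiply:
  35 = 32 + 2 + 1 (binary 100011)
  Repeated squaring mod 71: 27^1 = 27, 27^2 = 19, 27^4 = 6, 27^8 = 36, 27^16 = 18, 27^32 = 40
  27^35 = 27^32 * 27^2 * 27^1 = 40 * 19 * 27 mod 71
    40 * 19 = 760 = 50 mod 71
    50 * 27 = 1350 = 1 mod 71
  27^35 = 1 mod 71
Result 1: 27 is a quadratic residue mod 71.
27^35 mod 71 = 1

1


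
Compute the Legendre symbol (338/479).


p = 479 is prime, so compute (338/479) with the reciprocity algorithm (Jacobi-symbol steps: pull out 2s via (2/n), flip via reciprocity, reduce):
  pull out 2: (2/479) = +1  (since 479 mod 8 = 7)
  reciprocity: (169/479) -> +(479/169)
  reduce: (141/169)
  reciprocity: (141/169) -> +(169/141)
  reduce: (28/141)
  pull out 2: (2/141) = -1  (since 141 mod 8 = 5)
  pull out 2: (2/141) = -1  (since 141 mod 8 = 5)
  reciprocity: (7/141) -> +(141/7)
  reduce: (1/7)
  (1/7) = 1
Product of signs = 1
(338/479) = 1

1


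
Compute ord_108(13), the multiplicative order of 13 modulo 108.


We want ord_108(13), the smallest k >= 1 with 13^k = 1 mod 108.
n = 108 = 2^2 * 3^3, phi(108) = 36; the order divides phi(n).
Divisors of 36: 1, 2, 3, 4, 6, 9, 12, 18, 36
Repeated squaring mod 108: 13^1 = 13, 13^2 = 61, 13^4 = 49, 13^8 = 25, 13^16 = 85, 13^32 = 97
Test divisors in increasing order:
  k=1: 13^1 = 13 mod 108
  k=2: 13^2 = 61 mod 108
  k=3: 13^3 = 61 * 13 = 37 mod 108
  k=4: 13^4 = 49 mod 108
  k=6: 13^6 = 49 * 61 = 73 mod 108
  k=9: 13^9 = 25 * 13 = 1 mod 108  <- first divisor giving 1
Order = 9

9


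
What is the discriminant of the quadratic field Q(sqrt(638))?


For K = Q(sqrt(d)) with d squarefree: disc(K) = d if d = 1 mod 4, and disc(K) = 4d if d = 2 or 3 mod 4.
Here d = 638, and d mod 4 = 2.
d = 2 mod 4, not 1 (O_K = Z[sqrt(d)]), so disc(K) = 4d = 4 * (638) = 2552

2552


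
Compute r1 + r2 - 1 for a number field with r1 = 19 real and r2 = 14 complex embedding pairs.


By Dirichlet's unit theorem:
rank = r1 + r2 - 1
= 19 + 14 - 1
= 32

32


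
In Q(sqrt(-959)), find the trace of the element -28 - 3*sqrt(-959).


Tr(a + b*sqrt(d)) = (a + b*sqrt(d)) + (a - b*sqrt(d)) = 2a
= 2 * (-28)
= -56

-56


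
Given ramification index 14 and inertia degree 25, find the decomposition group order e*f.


|D_P| = e * f
= 14 * 25
= 350

350


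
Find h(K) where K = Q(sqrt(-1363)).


K = Q(sqrt(-1363)). d mod 4 = 1, so D = disc(K) = d = -1363
h(K) equals the number of primitive reduced positive-definite forms (a, b, c) = a*x^2 + b*x*y + c*y^2 with b^2 - 4ac = D,
where reduced means |b| <= a <= c, with b >= 0 whenever |b| = a or a = c, and primitive means gcd(a, b, c) = 1.
Reduced forces 3a^2 <= |D| = 1363, so 1 <= a <= 21; b must have the parity of D, and c = (b^2 - D)/(4a) must be an integer >= a.
Enumerate a = 1..21, b in [-a, a]:
  a=1: (1, 1, 341)  [1]
  a=2..6: none
  a=7: (7, -3, 49), (7, 3, 49)  [2]
  a=8..10: none
  a=11: (11, -1, 31), (11, 1, 31)  [2]
  a=12..18: none
  a=19: (19, 9, 19)  [1]
  a=20..21: none
Total reduced forms: 1 + 2 + 2 + 1 = 6
h = 6

6


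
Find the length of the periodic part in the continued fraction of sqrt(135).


Run the CF algorithm for sqrt(135).
a_0 = floor(sqrt(135)) = 11; set m_0=0, q_0=1.
Recurrence: m' = q*a - m,  q' = (d - m'^2)/q,  a' = floor((a_0 + m')/q').
  step 1: m=11, q=14, a=1
  step 2: m=3, q=9, a=1
  step 3: m=6, q=11, a=1
  step 4: m=5, q=10, a=1
  step 5: m=5, q=11, a=1
  step 6: m=6, q=9, a=1
  step 7: m=3, q=14, a=1
  step 8: m=11, q=1, a=22
a_8 = 2*a_0 = 22, so the period closes here.
sqrt(135) = [11; 1, 1, 1, 1, 1, 1, 1, 22]
Period length = 8

8


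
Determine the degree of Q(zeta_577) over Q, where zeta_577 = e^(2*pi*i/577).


The degree equals Euler's totient phi(577).
577 = 577
phi(577) = 576

576


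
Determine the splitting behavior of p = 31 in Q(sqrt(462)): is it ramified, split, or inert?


K = Q(sqrt(462)). Since d mod 4 = 2, disc(K) = 1848.
Check p | disc: 1848 mod 31 = 19.
p does not divide disc. Compute Legendre symbol (d/p):
28^((31-1)/2) mod 31 = 1
(d/p) = 1, so p splits: (p) = P*P' with e=1, f=1, g=2.
Therefore p is split.

split


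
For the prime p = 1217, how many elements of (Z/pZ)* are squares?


For prime p, the number of non-zero quadratic residues is (p-1)/2.
= (1217-1)/2
= 608

608


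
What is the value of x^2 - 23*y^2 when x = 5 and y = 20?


x^2 - d*y^2
= 5^2 - 23*20^2
= 25 - 9200
= -9175

-9175


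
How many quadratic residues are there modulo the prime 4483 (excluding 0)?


For prime p, the number of non-zero quadratic residues is (p-1)/2.
= (4483-1)/2
= 2241

2241


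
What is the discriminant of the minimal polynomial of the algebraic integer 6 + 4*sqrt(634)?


The element 6 + 4*sqrt(634) has minimal polynomial:
x^2 - 12*x - 10108
Discriminant = (-12)^2 - 4*(-10108)
= 144 + 40432
= 40576

40576


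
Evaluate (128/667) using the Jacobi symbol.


Compute (128/667) via quadratic reciprocity:
  pull out 2: (2/667) = -1  (since 667 mod 8 = 3)
  pull out 2: (2/667) = -1  (since 667 mod 8 = 3)
  pull out 2: (2/667) = -1  (since 667 mod 8 = 3)
  pull out 2: (2/667) = -1  (since 667 mod 8 = 3)
  pull out 2: (2/667) = -1  (since 667 mod 8 = 3)
  pull out 2: (2/667) = -1  (since 667 mod 8 = 3)
  pull out 2: (2/667) = -1  (since 667 mod 8 = 3)
  (1/667) = 1
Product of signs = -1

-1


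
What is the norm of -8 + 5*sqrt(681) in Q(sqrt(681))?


N(a + b*sqrt(d)) = a^2 - d*b^2
= (-8)^2 - (681)*(5)^2
= 64 - 17025
= -16961

-16961


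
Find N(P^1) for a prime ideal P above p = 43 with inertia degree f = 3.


N(P^a) = p^(a*f)
= 43^(1*3)
= 43^3
= 79507

79507


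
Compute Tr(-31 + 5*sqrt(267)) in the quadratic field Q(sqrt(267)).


Tr(a + b*sqrt(d)) = (a + b*sqrt(d)) + (a - b*sqrt(d)) = 2a
= 2 * (-31)
= -62

-62


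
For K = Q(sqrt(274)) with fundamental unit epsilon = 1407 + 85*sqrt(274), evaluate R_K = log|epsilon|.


epsilon = 1407 + 85*sqrt(274)
= 2814.0004
R = ln(2814.0004)
= 7.9424

7.9424


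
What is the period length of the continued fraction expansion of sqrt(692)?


Run the CF algorithm for sqrt(692).
a_0 = floor(sqrt(692)) = 26; set m_0=0, q_0=1.
Recurrence: m' = q*a - m,  q' = (d - m'^2)/q,  a' = floor((a_0 + m')/q').
  step 1: m=26, q=16, a=3
  step 2: m=22, q=13, a=3
  step 3: m=17, q=31, a=1
  step 4: m=14, q=16, a=2
  step 5: m=18, q=23, a=1
  step 6: m=5, q=29, a=1
  step 7: m=24, q=4, a=12
  step 8: m=24, q=29, a=1
  step 9: m=5, q=23, a=1
  step 10: m=18, q=16, a=2
  step 11: m=14, q=31, a=1
  step 12: m=17, q=13, a=3
  step 13: m=22, q=16, a=3
  step 14: m=26, q=1, a=52
a_14 = 2*a_0 = 52, so the period closes here.
sqrt(692) = [26; 3, 3, 1, 2, 1, 1, 12, 1, 1, 2, 1, 3, 3, 52]
Period length = 14

14


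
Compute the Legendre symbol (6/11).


p = 11 is prime, so compute (6/11) with the reciprocity algorithm (Jacobi-symbol steps: pull out 2s via (2/n), flip via reciprocity, reduce):
  pull out 2: (2/11) = -1  (since 11 mod 8 = 3)
  reciprocity: (3/11) -> -(11/3)
  reduce: (2/3)
  pull out 2: (2/3) = -1  (since 3 mod 8 = 3)
  (1/3) = 1
Product of signs = -1
(6/11) = -1

-1


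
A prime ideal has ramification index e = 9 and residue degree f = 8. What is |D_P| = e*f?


|D_P| = e * f
= 9 * 8
= 72

72


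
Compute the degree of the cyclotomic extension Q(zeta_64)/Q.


The degree equals Euler's totient phi(64).
64 = 2^6
phi(64) = 32

32


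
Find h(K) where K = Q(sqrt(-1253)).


K = Q(sqrt(-1253)). d mod 4 = 3, so D = disc(K) = 4d = -5012
h(K) equals the number of primitive reduced positive-definite forms (a, b, c) = a*x^2 + b*x*y + c*y^2 with b^2 - 4ac = D,
where reduced means |b| <= a <= c, with b >= 0 whenever |b| = a or a = c, and primitive means gcd(a, b, c) = 1.
Reduced forces 3a^2 <= |D| = 5012, so 1 <= a <= 40; b must have the parity of D, and c = (b^2 - D)/(4a) must be an integer >= a.
Enumerate a = 1..40, b in [-a, a]:
  a=1: (1, 0, 1253)  [1]
  a=2: (2, 2, 627)  [1]
  a=3: (3, -2, 418), (3, 2, 418)  [2]
  a=4..5: none
  a=6: (6, -2, 209), (6, 2, 209)  [2]
  a=7: (7, 0, 179)  [1]
  a=8: none
  a=9: (9, -8, 141), (9, 8, 141)  [2]
  a=10: none
  a=11: (11, -2, 114), (11, 2, 114)  [2]
  a=12..13: none
  a=14: (14, 14, 93)  [1]
  a=15..17: none
  a=18: (18, -10, 71), (18, 10, 71)  [2]
  a=19: (19, -2, 66), (19, 2, 66)  [2]
  a=20: none
  a=21: (21, -14, 62), (21, 14, 62)  [2]
  a=22: (22, -2, 57), (22, 2, 57)  [2]
  a=23: (23, -18, 58), (23, 18, 58)  [2]
  a=24..26: none
  a=27: (27, -8, 47), (27, 8, 47)  [2]
  a=28: none
  a=29: (29, -18, 46), (29, 18, 46)  [2]
  a=30: none
  a=31: (31, -14, 42), (31, 14, 42)  [2]
  a=32: none
  a=33: (33, -20, 41), (33, -2, 38), (33, 2, 38), (33, 20, 41)  [4]
  a=34..40: none
Total reduced forms: 1 + 1 + 2 + 2 + 1 + 2 + 2 + 1 + 2 + 2 + 2 + 2 + 2 + 2 + 2 + 2 + 4 = 32
h = 32

32


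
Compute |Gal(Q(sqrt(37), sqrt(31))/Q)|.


The 2 square roots of distinct primes are multiplicatively independent over Q,
so [K:Q] = 2^2 and Gal(K/Q) is isomorphic to (Z/2Z)^2.
|Gal| = 2^2 = 4

4


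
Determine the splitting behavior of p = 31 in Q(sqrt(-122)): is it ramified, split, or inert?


K = Q(sqrt(-122)). Since d mod 4 = 2, disc(K) = -488.
Check p | disc: -488 mod 31 = 8.
p does not divide disc. Compute Legendre symbol (d/p):
2^((31-1)/2) mod 31 = 1
(d/p) = 1, so p splits: (p) = P*P' with e=1, f=1, g=2.
Therefore p is split.

split


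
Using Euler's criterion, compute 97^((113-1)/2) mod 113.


p = 113 is prime and the exponent is (p-1)/2 = 56, so by Euler's criterion 97^56 = (97/113) = +1 or -1 mod 113.
Compute by square-and-multiply:
  56 = 32 + 16 + 8 (binary 111000)
  Repeated squaring mod 113: 97^1 = 97, 97^2 = 30, 97^4 = 109, 97^8 = 16, 97^16 = 30, 97^32 = 109
  97^56 = 97^32 * 97^16 * 97^8 = 109 * 30 * 16 mod 113
    109 * 30 = 3270 = 106 mod 113
    106 * 16 = 1696 = 1 mod 113
  97^56 = 1 mod 113
Result 1: 97 is a quadratic residue mod 113.
97^56 mod 113 = 1

1


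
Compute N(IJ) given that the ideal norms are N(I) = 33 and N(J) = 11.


N(IJ) = N(I) * N(J)
= 33 * 11
= 363

363


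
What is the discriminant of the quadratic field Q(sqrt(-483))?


For K = Q(sqrt(d)) with d squarefree: disc(K) = d if d = 1 mod 4, and disc(K) = 4d if d = 2 or 3 mod 4.
Here d = -483, and d mod 4 = 1.
d = 1 mod 4 (O_K = Z[(1+sqrt(d))/2]), so disc(K) = d = -483

-483


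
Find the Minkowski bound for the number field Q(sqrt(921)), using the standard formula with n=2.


d = 921, d mod 4 = 1, so disc(K) = d = 921; |disc(K)| = 921
Real quadratic field, so n = 2, s = r2 = 0, r1 = 2
M = (n!/n^n) * (4/pi)^s * sqrt(|disc(K)|) = (2!/2^2) * (4/pi)^0 * sqrt(921)
= 0.5 * 1.000000 * 30.347982
= 15.1740

15.1740


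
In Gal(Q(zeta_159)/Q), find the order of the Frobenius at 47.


The Frobenius at p in Gal(Q(zeta_n)/Q) = (Z/nZ)* is the class of p, so its order is ord_159(47), the smallest k >= 1 with 47^k = 1 mod 159.
n = 159 = 3 * 53, phi(159) = 104; the order divides phi(n).
Divisors of 104: 1, 2, 4, 8, 13, 26, 52, 104
Repeated squaring mod 159: 47^1 = 47, 47^2 = 142, 47^4 = 130, 47^8 = 46, 47^16 = 49, 47^32 = 16, 47^64 = 97
Test divisors in increasing order:
  k=1: 47^1 = 47 mod 159
  k=2: 47^2 = 142 mod 159
  k=4: 47^4 = 130 mod 159
  k=8: 47^8 = 46 mod 159
  k=13: 47^13 = 46 * 130 * 47 = 107 mod 159
  k=26: 47^26 = 49 * 46 * 142 = 1 mod 159  <- first divisor giving 1
Order = 26

26


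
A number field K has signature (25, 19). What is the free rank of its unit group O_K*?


By Dirichlet's unit theorem:
rank = r1 + r2 - 1
= 25 + 19 - 1
= 43

43


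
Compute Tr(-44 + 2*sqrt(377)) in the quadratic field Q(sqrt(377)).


Tr(a + b*sqrt(d)) = (a + b*sqrt(d)) + (a - b*sqrt(d)) = 2a
= 2 * (-44)
= -88

-88


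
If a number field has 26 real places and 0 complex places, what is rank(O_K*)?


By Dirichlet's unit theorem:
rank = r1 + r2 - 1
= 26 + 0 - 1
= 25

25


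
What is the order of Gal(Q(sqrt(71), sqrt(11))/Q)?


The 2 square roots of distinct primes are multiplicatively independent over Q,
so [K:Q] = 2^2 and Gal(K/Q) is isomorphic to (Z/2Z)^2.
|Gal| = 2^2 = 4

4


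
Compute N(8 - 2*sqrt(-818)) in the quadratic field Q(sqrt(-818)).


N(a + b*sqrt(d)) = a^2 - d*b^2
= (8)^2 - (-818)*(-2)^2
= 64 + 3272
= 3336

3336


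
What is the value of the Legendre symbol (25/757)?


p = 757 is prime, so compute (25/757) with the reciprocity algorithm (Jacobi-symbol steps: pull out 2s via (2/n), flip via reciprocity, reduce):
  reciprocity: (25/757) -> +(757/25)
  reduce: (7/25)
  reciprocity: (7/25) -> +(25/7)
  reduce: (4/7)
  pull out 2: (2/7) = +1  (since 7 mod 8 = 7)
  pull out 2: (2/7) = +1  (since 7 mod 8 = 7)
  (1/7) = 1
Product of signs = 1
(25/757) = 1

1


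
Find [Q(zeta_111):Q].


The degree equals Euler's totient phi(111).
111 = 3 * 37
phi(111) = 72

72


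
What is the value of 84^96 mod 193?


p = 193 is prime and the exponent is (p-1)/2 = 96, so by Euler's criterion 84^96 = (84/193) = +1 or -1 mod 193.
Compute by square-and-multiply:
  96 = 64 + 32 (binary 1100000)
  Repeated squaring mod 193: 84^1 = 84, 84^2 = 108, 84^4 = 84, 84^8 = 108, 84^16 = 84, 84^32 = 108, 84^64 = 84
  84^96 = 84^64 * 84^32 = 84 * 108 mod 193
    84 * 108 = 9072 = 1 mod 193
  84^96 = 1 mod 193
Result 1: 84 is a quadratic residue mod 193.
84^96 mod 193 = 1

1


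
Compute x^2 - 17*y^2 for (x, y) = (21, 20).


x^2 - d*y^2
= 21^2 - 17*20^2
= 441 - 6800
= -6359

-6359


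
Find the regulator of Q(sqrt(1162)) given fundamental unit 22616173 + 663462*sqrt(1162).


epsilon = 22616173 + 663462*sqrt(1162)
= 4.5232e+07
R = ln(4.5232e+07)
= 17.6273

17.6273


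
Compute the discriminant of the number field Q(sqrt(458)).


For K = Q(sqrt(d)) with d squarefree: disc(K) = d if d = 1 mod 4, and disc(K) = 4d if d = 2 or 3 mod 4.
Here d = 458, and d mod 4 = 2.
d = 2 mod 4, not 1 (O_K = Z[sqrt(d)]), so disc(K) = 4d = 4 * (458) = 1832

1832


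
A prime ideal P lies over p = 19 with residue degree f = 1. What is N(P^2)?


N(P^a) = p^(a*f)
= 19^(2*1)
= 19^2
= 361

361


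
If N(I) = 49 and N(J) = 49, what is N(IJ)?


N(IJ) = N(I) * N(J)
= 49 * 49
= 2401

2401


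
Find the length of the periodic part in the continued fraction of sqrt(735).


Run the CF algorithm for sqrt(735).
a_0 = floor(sqrt(735)) = 27; set m_0=0, q_0=1.
Recurrence: m' = q*a - m,  q' = (d - m'^2)/q,  a' = floor((a_0 + m')/q').
  step 1: m=27, q=6, a=9
  step 2: m=27, q=1, a=54
a_2 = 2*a_0 = 54, so the period closes here.
sqrt(735) = [27; 9, 54]
Period length = 2

2


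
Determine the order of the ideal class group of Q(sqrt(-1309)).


K = Q(sqrt(-1309)). d mod 4 = 3, so D = disc(K) = 4d = -5236
h(K) equals the number of primitive reduced positive-definite forms (a, b, c) = a*x^2 + b*x*y + c*y^2 with b^2 - 4ac = D,
where reduced means |b| <= a <= c, with b >= 0 whenever |b| = a or a = c, and primitive means gcd(a, b, c) = 1.
Reduced forces 3a^2 <= |D| = 5236, so 1 <= a <= 41; b must have the parity of D, and c = (b^2 - D)/(4a) must be an integer >= a.
Enumerate a = 1..41, b in [-a, a]:
  a=1: (1, 0, 1309)  [1]
  a=2: (2, 2, 655)  [1]
  a=3..4: none
  a=5: (5, -2, 262), (5, 2, 262)  [2]
  a=6: none
  a=7: (7, 0, 187)  [1]
  a=8..9: none
  a=10: (10, -2, 131), (10, 2, 131)  [2]
  a=11: (11, 0, 119)  [1]
  a=12: none
  a=13: (13, -4, 101), (13, 4, 101)  [2]
  a=14: (14, 14, 97)  [1]
  a=15..16: none
  a=17: (17, 0, 77)  [1]
  a=18..21: none
  a=22: (22, 22, 65)  [1]
  a=23: (23, -10, 58), (23, 10, 58)  [2]
  a=24: none
  a=25: (25, -8, 53), (25, 8, 53)  [2]
  a=26: (26, -22, 55), (26, 22, 55)  [2]
  a=27..28: none
  a=29: (29, -10, 46), (29, 10, 46)  [2]
  a=30..33: none
  a=34: (34, 34, 47)  [1]
  a=35: (35, -28, 43), (35, 28, 43)  [2]
  a=36..41: none
Total reduced forms: 1 + 1 + 2 + 1 + 2 + 1 + 2 + 1 + 1 + 1 + 2 + 2 + 2 + 2 + 1 + 2 = 24
h = 24

24


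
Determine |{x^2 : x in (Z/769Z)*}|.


For prime p, the number of non-zero quadratic residues is (p-1)/2.
= (769-1)/2
= 384

384


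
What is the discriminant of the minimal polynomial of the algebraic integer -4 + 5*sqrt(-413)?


The element -4 + 5*sqrt(-413) has minimal polynomial:
x^2 + 8*x + 10341
Discriminant = (8)^2 - 4*(10341)
= 64 - 41364
= -41300

-41300


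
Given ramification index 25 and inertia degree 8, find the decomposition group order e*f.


|D_P| = e * f
= 25 * 8
= 200

200


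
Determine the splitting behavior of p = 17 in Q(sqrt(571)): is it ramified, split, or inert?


K = Q(sqrt(571)). Since d mod 4 = 3, disc(K) = 2284.
Check p | disc: 2284 mod 17 = 6.
p does not divide disc. Compute Legendre symbol (d/p):
10^((17-1)/2) mod 17 = -1
(d/p) = -1, so p is inert: (p) stays prime with e=1, f=2, g=1.
Therefore p is inert.

inert


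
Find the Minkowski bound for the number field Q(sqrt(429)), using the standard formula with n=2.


d = 429, d mod 4 = 1, so disc(K) = d = 429; |disc(K)| = 429
Real quadratic field, so n = 2, s = r2 = 0, r1 = 2
M = (n!/n^n) * (4/pi)^s * sqrt(|disc(K)|) = (2!/2^2) * (4/pi)^0 * sqrt(429)
= 0.5 * 1.000000 * 20.712315
= 10.3562

10.3562


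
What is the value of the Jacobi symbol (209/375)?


Compute (209/375) via quadratic reciprocity:
  reciprocity: (209/375) -> +(375/209)
  reduce: (166/209)
  pull out 2: (2/209) = +1  (since 209 mod 8 = 1)
  reciprocity: (83/209) -> +(209/83)
  reduce: (43/83)
  reciprocity: (43/83) -> -(83/43)
  reduce: (40/43)
  pull out 2: (2/43) = -1  (since 43 mod 8 = 3)
  pull out 2: (2/43) = -1  (since 43 mod 8 = 3)
  pull out 2: (2/43) = -1  (since 43 mod 8 = 3)
  reciprocity: (5/43) -> +(43/5)
  reduce: (3/5)
  reciprocity: (3/5) -> +(5/3)
  reduce: (2/3)
  pull out 2: (2/3) = -1  (since 3 mod 8 = 3)
  (1/3) = 1
Product of signs = -1

-1


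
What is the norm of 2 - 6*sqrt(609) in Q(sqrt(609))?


N(a + b*sqrt(d)) = a^2 - d*b^2
= (2)^2 - (609)*(-6)^2
= 4 - 21924
= -21920

-21920


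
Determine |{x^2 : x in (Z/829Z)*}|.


For prime p, the number of non-zero quadratic residues is (p-1)/2.
= (829-1)/2
= 414

414


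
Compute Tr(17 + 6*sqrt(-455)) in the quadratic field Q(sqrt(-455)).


Tr(a + b*sqrt(d)) = (a + b*sqrt(d)) + (a - b*sqrt(d)) = 2a
= 2 * (17)
= 34

34


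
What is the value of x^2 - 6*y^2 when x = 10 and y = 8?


x^2 - d*y^2
= 10^2 - 6*8^2
= 100 - 384
= -284

-284


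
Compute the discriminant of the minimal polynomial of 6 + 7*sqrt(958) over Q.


The element 6 + 7*sqrt(958) has minimal polynomial:
x^2 - 12*x - 46906
Discriminant = (-12)^2 - 4*(-46906)
= 144 + 187624
= 187768

187768


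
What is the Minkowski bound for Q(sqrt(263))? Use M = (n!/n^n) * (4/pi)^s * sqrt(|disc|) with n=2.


d = 263, d mod 4 = 3, so disc(K) = 4d = 1052; |disc(K)| = 1052
Real quadratic field, so n = 2, s = r2 = 0, r1 = 2
M = (n!/n^n) * (4/pi)^s * sqrt(|disc(K)|) = (2!/2^2) * (4/pi)^0 * sqrt(1052)
= 0.5 * 1.000000 * 32.434549
= 16.2173

16.2173


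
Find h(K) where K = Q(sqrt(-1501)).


K = Q(sqrt(-1501)). d mod 4 = 3, so D = disc(K) = 4d = -6004
h(K) equals the number of primitive reduced positive-definite forms (a, b, c) = a*x^2 + b*x*y + c*y^2 with b^2 - 4ac = D,
where reduced means |b| <= a <= c, with b >= 0 whenever |b| = a or a = c, and primitive means gcd(a, b, c) = 1.
Reduced forces 3a^2 <= |D| = 6004, so 1 <= a <= 44; b must have the parity of D, and c = (b^2 - D)/(4a) must be an integer >= a.
Enumerate a = 1..44, b in [-a, a]:
  a=1: (1, 0, 1501)  [1]
  a=2: (2, 2, 751)  [1]
  a=3..4: none
  a=5: (5, -4, 301), (5, 4, 301)  [2]
  a=6: none
  a=7: (7, -4, 215), (7, 4, 215)  [2]
  a=8..9: none
  a=10: (10, -6, 151), (10, 6, 151)  [2]
  a=11..13: none
  a=14: (14, -10, 109), (14, 10, 109)  [2]
  a=15..18: none
  a=19: (19, 0, 79)  [1]
  a=20..24: none
  a=25: (25, -14, 62), (25, 14, 62)  [2]
  a=26..28: none
  a=29: (29, -12, 53), (29, 12, 53)  [2]
  a=30: none
  a=31: (31, -14, 50), (31, 14, 50)  [2]
  a=32..34: none
  a=35: (35, -24, 47), (35, -4, 43), (35, 4, 43), (35, 24, 47)  [4]
  a=36: none
  a=37: (37, -8, 41), (37, 8, 41)  [2]
  a=38: (38, 38, 49)  [1]
  a=39..44: none
Total reduced forms: 1 + 1 + 2 + 2 + 2 + 2 + 1 + 2 + 2 + 2 + 4 + 2 + 1 = 24
h = 24

24


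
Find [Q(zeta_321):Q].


The degree equals Euler's totient phi(321).
321 = 3 * 107
phi(321) = 212

212


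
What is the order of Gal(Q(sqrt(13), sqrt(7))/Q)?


The 2 square roots of distinct primes are multiplicatively independent over Q,
so [K:Q] = 2^2 and Gal(K/Q) is isomorphic to (Z/2Z)^2.
|Gal| = 2^2 = 4

4


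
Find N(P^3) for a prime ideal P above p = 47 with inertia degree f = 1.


N(P^a) = p^(a*f)
= 47^(3*1)
= 47^3
= 103823

103823


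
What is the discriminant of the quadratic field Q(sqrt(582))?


For K = Q(sqrt(d)) with d squarefree: disc(K) = d if d = 1 mod 4, and disc(K) = 4d if d = 2 or 3 mod 4.
Here d = 582, and d mod 4 = 2.
d = 2 mod 4, not 1 (O_K = Z[sqrt(d)]), so disc(K) = 4d = 4 * (582) = 2328

2328


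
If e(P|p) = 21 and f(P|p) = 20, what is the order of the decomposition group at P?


|D_P| = e * f
= 21 * 20
= 420

420


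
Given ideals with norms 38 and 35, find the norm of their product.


N(IJ) = N(I) * N(J)
= 38 * 35
= 1330

1330


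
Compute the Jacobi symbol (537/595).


Compute (537/595) via quadratic reciprocity:
  reciprocity: (537/595) -> +(595/537)
  reduce: (58/537)
  pull out 2: (2/537) = +1  (since 537 mod 8 = 1)
  reciprocity: (29/537) -> +(537/29)
  reduce: (15/29)
  reciprocity: (15/29) -> +(29/15)
  reduce: (14/15)
  pull out 2: (2/15) = +1  (since 15 mod 8 = 7)
  reciprocity: (7/15) -> -(15/7)
  reduce: (1/7)
  (1/7) = 1
Product of signs = -1

-1


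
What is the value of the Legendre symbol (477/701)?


p = 701 is prime, so compute (477/701) with the reciprocity algorithm (Jacobi-symbol steps: pull out 2s via (2/n), flip via reciprocity, reduce):
  reciprocity: (477/701) -> +(701/477)
  reduce: (224/477)
  pull out 2: (2/477) = -1  (since 477 mod 8 = 5)
  pull out 2: (2/477) = -1  (since 477 mod 8 = 5)
  pull out 2: (2/477) = -1  (since 477 mod 8 = 5)
  pull out 2: (2/477) = -1  (since 477 mod 8 = 5)
  pull out 2: (2/477) = -1  (since 477 mod 8 = 5)
  reciprocity: (7/477) -> +(477/7)
  reduce: (1/7)
  (1/7) = 1
Product of signs = -1
(477/701) = -1

-1


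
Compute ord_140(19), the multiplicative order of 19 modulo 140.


We want ord_140(19), the smallest k >= 1 with 19^k = 1 mod 140.
n = 140 = 2^2 * 5 * 7, phi(140) = 48; the order divides phi(n).
Divisors of 48: 1, 2, 3, 4, 6, 8, 12, 16, 24, 48
Repeated squaring mod 140: 19^1 = 19, 19^2 = 81, 19^4 = 121, 19^8 = 81, 19^16 = 121, 19^32 = 81
Test divisors in increasing order:
  k=1: 19^1 = 19 mod 140
  k=2: 19^2 = 81 mod 140
  k=3: 19^3 = 81 * 19 = 139 mod 140
  k=4: 19^4 = 121 mod 140
  k=6: 19^6 = 121 * 81 = 1 mod 140  <- first divisor giving 1
Order = 6

6


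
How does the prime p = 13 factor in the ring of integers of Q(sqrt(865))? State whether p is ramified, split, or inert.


K = Q(sqrt(865)). Since d mod 4 = 1, disc(K) = 865.
Check p | disc: 865 mod 13 = 7.
p does not divide disc. Compute Legendre symbol (d/p):
7^((13-1)/2) mod 13 = -1
(d/p) = -1, so p is inert: (p) stays prime with e=1, f=2, g=1.
Therefore p is inert.

inert


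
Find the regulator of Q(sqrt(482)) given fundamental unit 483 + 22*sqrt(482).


epsilon = 483 + 22*sqrt(482)
= 965.9990
R = ln(965.9990)
= 6.8732

6.8732


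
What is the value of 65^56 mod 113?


p = 113 is prime and the exponent is (p-1)/2 = 56, so by Euler's criterion 65^56 = (65/113) = +1 or -1 mod 113.
Compute by square-and-multiply:
  56 = 32 + 16 + 8 (binary 111000)
  Repeated squaring mod 113: 65^1 = 65, 65^2 = 44, 65^4 = 15, 65^8 = 112, 65^16 = 1, 65^32 = 1
  65^56 = 65^32 * 65^16 * 65^8 = 1 * 1 * 112 mod 113
    1 * 1 = 1 = 1 mod 113
    1 * 112 = 112 = 112 mod 113
  65^56 = 112 mod 113
Result 112 = p - 1 = -1 mod 113: 65 is a quadratic non-residue mod 113. As a residue in [0, p-1] the value is 112.
65^56 mod 113 = 112

112


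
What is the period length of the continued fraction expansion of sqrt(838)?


Run the CF algorithm for sqrt(838).
a_0 = floor(sqrt(838)) = 28; set m_0=0, q_0=1.
Recurrence: m' = q*a - m,  q' = (d - m'^2)/q,  a' = floor((a_0 + m')/q').
  step 1: m=28, q=54, a=1
  step 2: m=26, q=3, a=18
  step 3: m=28, q=18, a=3
  step 4: m=26, q=9, a=6
  step 5: m=28, q=6, a=9
  step 6: m=26, q=27, a=2
  step 7: m=28, q=2, a=28
  step 8: m=28, q=27, a=2
  step 9: m=26, q=6, a=9
  step 10: m=28, q=9, a=6
  step 11: m=26, q=18, a=3
  step 12: m=28, q=3, a=18
  step 13: m=26, q=54, a=1
  step 14: m=28, q=1, a=56
a_14 = 2*a_0 = 56, so the period closes here.
sqrt(838) = [28; 1, 18, 3, 6, 9, 2, 28, 2, 9, 6, 3, 18, 1, 56]
Period length = 14

14


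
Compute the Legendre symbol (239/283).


p = 283 is prime, so compute (239/283) with the reciprocity algorithm (Jacobi-symbol steps: pull out 2s via (2/n), flip via reciprocity, reduce):
  reciprocity: (239/283) -> -(283/239)
  reduce: (44/239)
  pull out 2: (2/239) = +1  (since 239 mod 8 = 7)
  pull out 2: (2/239) = +1  (since 239 mod 8 = 7)
  reciprocity: (11/239) -> -(239/11)
  reduce: (8/11)
  pull out 2: (2/11) = -1  (since 11 mod 8 = 3)
  pull out 2: (2/11) = -1  (since 11 mod 8 = 3)
  pull out 2: (2/11) = -1  (since 11 mod 8 = 3)
  (1/11) = 1
Product of signs = -1
(239/283) = -1

-1


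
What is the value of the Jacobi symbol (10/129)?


Compute (10/129) via quadratic reciprocity:
  pull out 2: (2/129) = +1  (since 129 mod 8 = 1)
  reciprocity: (5/129) -> +(129/5)
  reduce: (4/5)
  pull out 2: (2/5) = -1  (since 5 mod 8 = 5)
  pull out 2: (2/5) = -1  (since 5 mod 8 = 5)
  (1/5) = 1
Product of signs = 1

1


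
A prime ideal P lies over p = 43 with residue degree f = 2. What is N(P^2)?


N(P^a) = p^(a*f)
= 43^(2*2)
= 43^4
= 3418801

3418801


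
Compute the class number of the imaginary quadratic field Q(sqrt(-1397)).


K = Q(sqrt(-1397)). d mod 4 = 3, so D = disc(K) = 4d = -5588
h(K) equals the number of primitive reduced positive-definite forms (a, b, c) = a*x^2 + b*x*y + c*y^2 with b^2 - 4ac = D,
where reduced means |b| <= a <= c, with b >= 0 whenever |b| = a or a = c, and primitive means gcd(a, b, c) = 1.
Reduced forces 3a^2 <= |D| = 5588, so 1 <= a <= 43; b must have the parity of D, and c = (b^2 - D)/(4a) must be an integer >= a.
Enumerate a = 1..43, b in [-a, a]:
  a=1: (1, 0, 1397)  [1]
  a=2: (2, 2, 699)  [1]
  a=3: (3, -2, 466), (3, 2, 466)  [2]
  a=4..5: none
  a=6: (6, -2, 233), (6, 2, 233)  [2]
  a=7..8: none
  a=9: (9, -8, 157), (9, 8, 157)  [2]
  a=10: none
  a=11: (11, 0, 127)  [1]
  a=12..17: none
  a=18: (18, -10, 79), (18, 10, 79)  [2]
  a=19: (19, -6, 74), (19, 6, 74)  [2]
  a=20..21: none
  a=22: (22, 22, 69)  [1]
  a=23: (23, -22, 66), (23, 22, 66)  [2]
  a=24..26: none
  a=27: (27, -26, 58), (27, 26, 58)  [2]
  a=28: none
  a=29: (29, -26, 54), (29, 26, 54)  [2]
  a=30..32: none
  a=33: (33, -22, 46), (33, 22, 46)  [2]
  a=34..36: none
  a=37: (37, -6, 38), (37, 6, 38)  [2]
  a=38..43: none
Total reduced forms: 1 + 1 + 2 + 2 + 2 + 1 + 2 + 2 + 1 + 2 + 2 + 2 + 2 + 2 = 24
h = 24

24


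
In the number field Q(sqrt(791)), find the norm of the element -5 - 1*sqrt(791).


N(a + b*sqrt(d)) = a^2 - d*b^2
= (-5)^2 - (791)*(-1)^2
= 25 - 791
= -766

-766


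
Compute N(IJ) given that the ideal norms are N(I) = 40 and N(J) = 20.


N(IJ) = N(I) * N(J)
= 40 * 20
= 800

800


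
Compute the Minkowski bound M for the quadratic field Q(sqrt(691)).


d = 691, d mod 4 = 3, so disc(K) = 4d = 2764; |disc(K)| = 2764
Real quadratic field, so n = 2, s = r2 = 0, r1 = 2
M = (n!/n^n) * (4/pi)^s * sqrt(|disc(K)|) = (2!/2^2) * (4/pi)^0 * sqrt(2764)
= 0.5 * 1.000000 * 52.573758
= 26.2869

26.2869


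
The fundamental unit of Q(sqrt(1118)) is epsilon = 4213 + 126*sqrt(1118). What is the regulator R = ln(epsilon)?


epsilon = 4213 + 126*sqrt(1118)
= 8425.9999
R = ln(8425.9999)
= 9.0391

9.0391


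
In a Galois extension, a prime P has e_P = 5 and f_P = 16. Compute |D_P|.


|D_P| = e * f
= 5 * 16
= 80

80


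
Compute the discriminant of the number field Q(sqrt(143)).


For K = Q(sqrt(d)) with d squarefree: disc(K) = d if d = 1 mod 4, and disc(K) = 4d if d = 2 or 3 mod 4.
Here d = 143, and d mod 4 = 3.
d = 3 mod 4, not 1 (O_K = Z[sqrt(d)]), so disc(K) = 4d = 4 * (143) = 572

572


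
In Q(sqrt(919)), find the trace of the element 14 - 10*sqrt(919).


Tr(a + b*sqrt(d)) = (a + b*sqrt(d)) + (a - b*sqrt(d)) = 2a
= 2 * (14)
= 28

28


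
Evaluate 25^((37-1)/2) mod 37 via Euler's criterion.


p = 37 is prime and the exponent is (p-1)/2 = 18, so by Euler's criterion 25^18 = (25/37) = +1 or -1 mod 37.
Compute by square-and-multiply:
  18 = 16 + 2 (binary 10010)
  Repeated squaring mod 37: 25^1 = 25, 25^2 = 33, 25^4 = 16, 25^8 = 34, 25^16 = 9
  25^18 = 25^16 * 25^2 = 9 * 33 mod 37
    9 * 33 = 297 = 1 mod 37
  25^18 = 1 mod 37
Result 1: 25 is a quadratic residue mod 37.
25^18 mod 37 = 1

1


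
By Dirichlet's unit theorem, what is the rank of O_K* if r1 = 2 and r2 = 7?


By Dirichlet's unit theorem:
rank = r1 + r2 - 1
= 2 + 7 - 1
= 8

8


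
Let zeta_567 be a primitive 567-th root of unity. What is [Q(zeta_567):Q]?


The degree equals Euler's totient phi(567).
567 = 3^4 * 7
phi(567) = 324

324


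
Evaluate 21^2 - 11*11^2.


x^2 - d*y^2
= 21^2 - 11*11^2
= 441 - 1331
= -890

-890


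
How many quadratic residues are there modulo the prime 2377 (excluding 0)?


For prime p, the number of non-zero quadratic residues is (p-1)/2.
= (2377-1)/2
= 1188

1188


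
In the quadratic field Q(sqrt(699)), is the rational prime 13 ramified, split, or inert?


K = Q(sqrt(699)). Since d mod 4 = 3, disc(K) = 2796.
Check p | disc: 2796 mod 13 = 1.
p does not divide disc. Compute Legendre symbol (d/p):
10^((13-1)/2) mod 13 = 1
(d/p) = 1, so p splits: (p) = P*P' with e=1, f=1, g=2.
Therefore p is split.

split


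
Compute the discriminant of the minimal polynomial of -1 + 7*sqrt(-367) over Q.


The element -1 + 7*sqrt(-367) has minimal polynomial:
x^2 + 2*x + 17984
Discriminant = (2)^2 - 4*(17984)
= 4 - 71936
= -71932

-71932


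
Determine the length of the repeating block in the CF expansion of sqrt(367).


Run the CF algorithm for sqrt(367).
a_0 = floor(sqrt(367)) = 19; set m_0=0, q_0=1.
Recurrence: m' = q*a - m,  q' = (d - m'^2)/q,  a' = floor((a_0 + m')/q').
  step 1: m=19, q=6, a=6
  step 2: m=17, q=13, a=2
  step 3: m=9, q=22, a=1
  step 4: m=13, q=9, a=3
  step 5: m=14, q=19, a=1
  step 6: m=5, q=18, a=1
  step 7: m=13, q=11, a=2
  step 8: m=9, q=26, a=1
  step 9: m=17, q=3, a=12
  step 10: m=19, q=2, a=19
  step 11: m=19, q=3, a=12
  step 12: m=17, q=26, a=1
  step 13: m=9, q=11, a=2
  step 14: m=13, q=18, a=1
  step 15: m=5, q=19, a=1
  step 16: m=14, q=9, a=3
  step 17: m=13, q=22, a=1
  step 18: m=9, q=13, a=2
  step 19: m=17, q=6, a=6
  step 20: m=19, q=1, a=38
a_20 = 2*a_0 = 38, so the period closes here.
sqrt(367) = [19; 6, 2, 1, 3, 1, 1, 2, 1, 12, 19, 12, 1, 2, 1, 1, 3, 1, 2, 6, 38]
Period length = 20

20


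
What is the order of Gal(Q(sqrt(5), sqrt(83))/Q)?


The 2 square roots of distinct primes are multiplicatively independent over Q,
so [K:Q] = 2^2 and Gal(K/Q) is isomorphic to (Z/2Z)^2.
|Gal| = 2^2 = 4

4


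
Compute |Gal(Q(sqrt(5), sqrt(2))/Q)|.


The 2 square roots of distinct primes are multiplicatively independent over Q,
so [K:Q] = 2^2 and Gal(K/Q) is isomorphic to (Z/2Z)^2.
|Gal| = 2^2 = 4

4


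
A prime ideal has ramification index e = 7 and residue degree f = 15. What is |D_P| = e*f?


|D_P| = e * f
= 7 * 15
= 105

105


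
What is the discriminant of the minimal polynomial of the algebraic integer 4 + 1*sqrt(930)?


The element 4 + 1*sqrt(930) has minimal polynomial:
x^2 - 8*x - 914
Discriminant = (-8)^2 - 4*(-914)
= 64 + 3656
= 3720

3720


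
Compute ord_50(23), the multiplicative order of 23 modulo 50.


We want ord_50(23), the smallest k >= 1 with 23^k = 1 mod 50.
n = 50 = 2 * 5^2, phi(50) = 20; the order divides phi(n).
Divisors of 20: 1, 2, 4, 5, 10, 20
Repeated squaring mod 50: 23^1 = 23, 23^2 = 29, 23^4 = 41, 23^8 = 31, 23^16 = 11
Test divisors in increasing order:
  k=1: 23^1 = 23 mod 50
  k=2: 23^2 = 29 mod 50
  k=4: 23^4 = 41 mod 50
  k=5: 23^5 = 41 * 23 = 43 mod 50
  k=10: 23^10 = 31 * 29 = 49 mod 50
  k=20: 23^20 = 11 * 41 = 1 mod 50  <- first divisor giving 1
Order = 20

20


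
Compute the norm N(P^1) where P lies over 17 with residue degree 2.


N(P^a) = p^(a*f)
= 17^(1*2)
= 17^2
= 289

289


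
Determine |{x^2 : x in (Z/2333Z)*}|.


For prime p, the number of non-zero quadratic residues is (p-1)/2.
= (2333-1)/2
= 1166

1166


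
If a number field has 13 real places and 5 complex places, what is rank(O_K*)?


By Dirichlet's unit theorem:
rank = r1 + r2 - 1
= 13 + 5 - 1
= 17

17


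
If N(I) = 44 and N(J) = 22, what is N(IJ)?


N(IJ) = N(I) * N(J)
= 44 * 22
= 968

968


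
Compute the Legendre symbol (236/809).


p = 809 is prime, so compute (236/809) with the reciprocity algorithm (Jacobi-symbol steps: pull out 2s via (2/n), flip via reciprocity, reduce):
  pull out 2: (2/809) = +1  (since 809 mod 8 = 1)
  pull out 2: (2/809) = +1  (since 809 mod 8 = 1)
  reciprocity: (59/809) -> +(809/59)
  reduce: (42/59)
  pull out 2: (2/59) = -1  (since 59 mod 8 = 3)
  reciprocity: (21/59) -> +(59/21)
  reduce: (17/21)
  reciprocity: (17/21) -> +(21/17)
  reduce: (4/17)
  pull out 2: (2/17) = +1  (since 17 mod 8 = 1)
  pull out 2: (2/17) = +1  (since 17 mod 8 = 1)
  (1/17) = 1
Product of signs = -1
(236/809) = -1

-1


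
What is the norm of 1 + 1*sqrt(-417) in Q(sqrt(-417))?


N(a + b*sqrt(d)) = a^2 - d*b^2
= (1)^2 - (-417)*(1)^2
= 1 + 417
= 418

418


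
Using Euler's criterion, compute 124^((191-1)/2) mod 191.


p = 191 is prime and the exponent is (p-1)/2 = 95, so by Euler's criterion 124^95 = (124/191) = +1 or -1 mod 191.
Compute by square-and-multiply:
  95 = 64 + 16 + 8 + 4 + 2 + 1 (binary 1011111)
  Repeated squaring mod 191: 124^1 = 124, 124^2 = 96, 124^4 = 48, 124^8 = 12, 124^16 = 144, 124^32 = 108, 124^64 = 13
  124^95 = 124^64 * 124^16 * 124^8 * 124^4 * 124^2 * 124^1 = 13 * 144 * 12 * 48 * 96 * 124 mod 191
    13 * 144 = 1872 = 153 mod 191
    153 * 12 = 1836 = 117 mod 191
    117 * 48 = 5616 = 77 mod 191
    77 * 96 = 7392 = 134 mod 191
    134 * 124 = 16616 = 190 mod 191
  124^95 = 190 mod 191
Result 190 = p - 1 = -1 mod 191: 124 is a quadratic non-residue mod 191. As a residue in [0, p-1] the value is 190.
124^95 mod 191 = 190

190


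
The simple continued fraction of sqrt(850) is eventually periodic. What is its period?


Run the CF algorithm for sqrt(850).
a_0 = floor(sqrt(850)) = 29; set m_0=0, q_0=1.
Recurrence: m' = q*a - m,  q' = (d - m'^2)/q,  a' = floor((a_0 + m')/q').
  step 1: m=29, q=9, a=6
  step 2: m=25, q=25, a=2
  step 3: m=25, q=9, a=6
  step 4: m=29, q=1, a=58
a_4 = 2*a_0 = 58, so the period closes here.
sqrt(850) = [29; 6, 2, 6, 58]
Period length = 4

4


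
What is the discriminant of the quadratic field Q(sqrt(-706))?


For K = Q(sqrt(d)) with d squarefree: disc(K) = d if d = 1 mod 4, and disc(K) = 4d if d = 2 or 3 mod 4.
Here d = -706, and d mod 4 = 2.
d = 2 mod 4, not 1 (O_K = Z[sqrt(d)]), so disc(K) = 4d = 4 * (-706) = -2824

-2824


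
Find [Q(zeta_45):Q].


The degree equals Euler's totient phi(45).
45 = 3^2 * 5
phi(45) = 24

24


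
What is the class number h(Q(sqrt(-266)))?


K = Q(sqrt(-266)). d mod 4 = 2, so D = disc(K) = 4d = -1064
h(K) equals the number of primitive reduced positive-definite forms (a, b, c) = a*x^2 + b*x*y + c*y^2 with b^2 - 4ac = D,
where reduced means |b| <= a <= c, with b >= 0 whenever |b| = a or a = c, and primitive means gcd(a, b, c) = 1.
Reduced forces 3a^2 <= |D| = 1064, so 1 <= a <= 18; b must have the parity of D, and c = (b^2 - D)/(4a) must be an integer >= a.
Enumerate a = 1..18, b in [-a, a]:
  a=1: (1, 0, 266)  [1]
  a=2: (2, 0, 133)  [1]
  a=3: (3, -2, 89), (3, 2, 89)  [2]
  a=4: none
  a=5: (5, -4, 54), (5, 4, 54)  [2]
  a=6: (6, -4, 45), (6, 4, 45)  [2]
  a=7: (7, 0, 38)  [1]
  a=8: none
  a=9: (9, -4, 30), (9, 4, 30)  [2]
  a=10: (10, -4, 27), (10, 4, 27)  [2]
  a=11: (11, -6, 25), (11, 6, 25)  [2]
  a=12..13: none
  a=14: (14, 0, 19)  [1]
  a=15: (15, -14, 21), (15, -4, 18), (15, 4, 18), (15, 14, 21)  [4]
  a=16..18: none
Total reduced forms: 1 + 1 + 2 + 2 + 2 + 1 + 2 + 2 + 2 + 1 + 4 = 20
h = 20

20


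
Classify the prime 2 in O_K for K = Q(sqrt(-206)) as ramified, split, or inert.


K = Q(sqrt(-206)). Since d mod 4 = 2, disc(K) = -824.
Check p | disc: -824 mod 2 = 0.
p divides disc, so p ramifies: (p) = P^2 with e=2, f=1, g=1.
Therefore p is ramified.

ramified


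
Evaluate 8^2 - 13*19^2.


x^2 - d*y^2
= 8^2 - 13*19^2
= 64 - 4693
= -4629

-4629


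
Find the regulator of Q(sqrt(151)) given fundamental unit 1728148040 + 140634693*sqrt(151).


epsilon = 1728148040 + 140634693*sqrt(151)
= 3.4563e+09
R = ln(3.4563e+09)
= 21.9635

21.9635


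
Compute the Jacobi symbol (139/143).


Compute (139/143) via quadratic reciprocity:
  reciprocity: (139/143) -> -(143/139)
  reduce: (4/139)
  pull out 2: (2/139) = -1  (since 139 mod 8 = 3)
  pull out 2: (2/139) = -1  (since 139 mod 8 = 3)
  (1/139) = 1
Product of signs = -1

-1


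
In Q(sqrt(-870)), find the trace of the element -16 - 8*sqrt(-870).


Tr(a + b*sqrt(d)) = (a + b*sqrt(d)) + (a - b*sqrt(d)) = 2a
= 2 * (-16)
= -32

-32


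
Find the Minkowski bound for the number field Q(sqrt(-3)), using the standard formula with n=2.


d = -3, d mod 4 = 1, so disc(K) = d = -3; |disc(K)| = 3
Imaginary quadratic field, so n = 2, s = r2 = 1, r1 = 0
M = (n!/n^n) * (4/pi)^s * sqrt(|disc(K)|) = (2!/2^2) * (4/pi)^1 * sqrt(3)
= 0.5 * 1.273240 * 1.732051
= 1.1027

1.1027


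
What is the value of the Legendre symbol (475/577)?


p = 577 is prime, so compute (475/577) with the reciprocity algorithm (Jacobi-symbol steps: pull out 2s via (2/n), flip via reciprocity, reduce):
  reciprocity: (475/577) -> +(577/475)
  reduce: (102/475)
  pull out 2: (2/475) = -1  (since 475 mod 8 = 3)
  reciprocity: (51/475) -> -(475/51)
  reduce: (16/51)
  pull out 2: (2/51) = -1  (since 51 mod 8 = 3)
  pull out 2: (2/51) = -1  (since 51 mod 8 = 3)
  pull out 2: (2/51) = -1  (since 51 mod 8 = 3)
  pull out 2: (2/51) = -1  (since 51 mod 8 = 3)
  (1/51) = 1
Product of signs = 1
(475/577) = 1

1


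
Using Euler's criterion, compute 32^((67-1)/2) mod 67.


p = 67 is prime and the exponent is (p-1)/2 = 33, so by Euler's criterion 32^33 = (32/67) = +1 or -1 mod 67.
Compute by square-and-multiply:
  33 = 32 + 1 (binary 100001)
  Repeated squaring mod 67: 32^1 = 32, 32^2 = 19, 32^4 = 26, 32^8 = 6, 32^16 = 36, 32^32 = 23
  32^33 = 32^32 * 32^1 = 23 * 32 mod 67
    23 * 32 = 736 = 66 mod 67
  32^33 = 66 mod 67
Result 66 = p - 1 = -1 mod 67: 32 is a quadratic non-residue mod 67. As a residue in [0, p-1] the value is 66.
32^33 mod 67 = 66

66


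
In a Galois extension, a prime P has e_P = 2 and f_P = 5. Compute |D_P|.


|D_P| = e * f
= 2 * 5
= 10

10


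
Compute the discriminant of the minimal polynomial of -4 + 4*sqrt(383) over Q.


The element -4 + 4*sqrt(383) has minimal polynomial:
x^2 + 8*x - 6112
Discriminant = (8)^2 - 4*(-6112)
= 64 + 24448
= 24512

24512
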